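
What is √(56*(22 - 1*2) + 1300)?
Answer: 22*√5 ≈ 49.193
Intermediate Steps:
√(56*(22 - 1*2) + 1300) = √(56*(22 - 2) + 1300) = √(56*20 + 1300) = √(1120 + 1300) = √2420 = 22*√5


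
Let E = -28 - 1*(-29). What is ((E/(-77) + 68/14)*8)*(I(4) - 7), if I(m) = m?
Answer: -8952/77 ≈ -116.26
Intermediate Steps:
E = 1 (E = -28 + 29 = 1)
((E/(-77) + 68/14)*8)*(I(4) - 7) = ((1/(-77) + 68/14)*8)*(4 - 7) = ((1*(-1/77) + 68*(1/14))*8)*(-3) = ((-1/77 + 34/7)*8)*(-3) = ((373/77)*8)*(-3) = (2984/77)*(-3) = -8952/77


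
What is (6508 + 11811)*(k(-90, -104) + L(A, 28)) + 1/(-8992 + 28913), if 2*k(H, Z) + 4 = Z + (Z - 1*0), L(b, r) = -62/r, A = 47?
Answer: -78981884353/39842 ≈ -1.9824e+6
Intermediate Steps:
k(H, Z) = -2 + Z (k(H, Z) = -2 + (Z + (Z - 1*0))/2 = -2 + (Z + (Z + 0))/2 = -2 + (Z + Z)/2 = -2 + (2*Z)/2 = -2 + Z)
(6508 + 11811)*(k(-90, -104) + L(A, 28)) + 1/(-8992 + 28913) = (6508 + 11811)*((-2 - 104) - 62/28) + 1/(-8992 + 28913) = 18319*(-106 - 62*1/28) + 1/19921 = 18319*(-106 - 31/14) + 1/19921 = 18319*(-1515/14) + 1/19921 = -3964755/2 + 1/19921 = -78981884353/39842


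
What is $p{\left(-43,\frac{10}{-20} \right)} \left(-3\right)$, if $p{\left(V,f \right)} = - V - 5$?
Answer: $-114$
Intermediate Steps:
$p{\left(V,f \right)} = -5 - V$
$p{\left(-43,\frac{10}{-20} \right)} \left(-3\right) = \left(-5 - -43\right) \left(-3\right) = \left(-5 + 43\right) \left(-3\right) = 38 \left(-3\right) = -114$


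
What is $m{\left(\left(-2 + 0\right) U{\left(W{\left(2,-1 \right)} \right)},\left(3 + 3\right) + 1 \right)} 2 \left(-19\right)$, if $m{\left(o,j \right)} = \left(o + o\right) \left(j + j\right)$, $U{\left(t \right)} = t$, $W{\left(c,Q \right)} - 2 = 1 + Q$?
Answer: $4256$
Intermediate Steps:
$W{\left(c,Q \right)} = 3 + Q$ ($W{\left(c,Q \right)} = 2 + \left(1 + Q\right) = 3 + Q$)
$m{\left(o,j \right)} = 4 j o$ ($m{\left(o,j \right)} = 2 o 2 j = 4 j o$)
$m{\left(\left(-2 + 0\right) U{\left(W{\left(2,-1 \right)} \right)},\left(3 + 3\right) + 1 \right)} 2 \left(-19\right) = 4 \left(\left(3 + 3\right) + 1\right) \left(-2 + 0\right) \left(3 - 1\right) 2 \left(-19\right) = 4 \left(6 + 1\right) \left(\left(-2\right) 2\right) 2 \left(-19\right) = 4 \cdot 7 \left(-4\right) 2 \left(-19\right) = \left(-112\right) 2 \left(-19\right) = \left(-224\right) \left(-19\right) = 4256$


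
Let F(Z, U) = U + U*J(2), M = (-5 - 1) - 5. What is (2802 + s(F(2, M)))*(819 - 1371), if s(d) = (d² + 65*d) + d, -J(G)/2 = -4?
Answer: -3350088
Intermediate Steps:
M = -11 (M = -6 - 5 = -11)
J(G) = 8 (J(G) = -2*(-4) = 8)
F(Z, U) = 9*U (F(Z, U) = U + U*8 = U + 8*U = 9*U)
s(d) = d² + 66*d
(2802 + s(F(2, M)))*(819 - 1371) = (2802 + (9*(-11))*(66 + 9*(-11)))*(819 - 1371) = (2802 - 99*(66 - 99))*(-552) = (2802 - 99*(-33))*(-552) = (2802 + 3267)*(-552) = 6069*(-552) = -3350088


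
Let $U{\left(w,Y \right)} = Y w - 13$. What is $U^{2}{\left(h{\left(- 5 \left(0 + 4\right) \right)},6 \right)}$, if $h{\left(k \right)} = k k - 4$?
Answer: $5583769$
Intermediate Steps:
$h{\left(k \right)} = -4 + k^{2}$ ($h{\left(k \right)} = k^{2} - 4 = -4 + k^{2}$)
$U{\left(w,Y \right)} = -13 + Y w$
$U^{2}{\left(h{\left(- 5 \left(0 + 4\right) \right)},6 \right)} = \left(-13 + 6 \left(-4 + \left(- 5 \left(0 + 4\right)\right)^{2}\right)\right)^{2} = \left(-13 + 6 \left(-4 + \left(\left(-5\right) 4\right)^{2}\right)\right)^{2} = \left(-13 + 6 \left(-4 + \left(-20\right)^{2}\right)\right)^{2} = \left(-13 + 6 \left(-4 + 400\right)\right)^{2} = \left(-13 + 6 \cdot 396\right)^{2} = \left(-13 + 2376\right)^{2} = 2363^{2} = 5583769$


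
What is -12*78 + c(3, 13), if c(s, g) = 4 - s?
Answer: -935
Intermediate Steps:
-12*78 + c(3, 13) = -12*78 + (4 - 1*3) = -936 + (4 - 3) = -936 + 1 = -935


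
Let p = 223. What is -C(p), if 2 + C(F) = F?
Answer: -221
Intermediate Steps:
C(F) = -2 + F
-C(p) = -(-2 + 223) = -1*221 = -221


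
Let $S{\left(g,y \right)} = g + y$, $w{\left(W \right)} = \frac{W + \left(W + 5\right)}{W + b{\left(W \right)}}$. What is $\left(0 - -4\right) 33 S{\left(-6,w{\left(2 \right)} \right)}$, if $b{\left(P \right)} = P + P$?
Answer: $-594$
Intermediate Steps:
$b{\left(P \right)} = 2 P$
$w{\left(W \right)} = \frac{5 + 2 W}{3 W}$ ($w{\left(W \right)} = \frac{W + \left(W + 5\right)}{W + 2 W} = \frac{W + \left(5 + W\right)}{3 W} = \left(5 + 2 W\right) \frac{1}{3 W} = \frac{5 + 2 W}{3 W}$)
$\left(0 - -4\right) 33 S{\left(-6,w{\left(2 \right)} \right)} = \left(0 - -4\right) 33 \left(-6 + \frac{5 + 2 \cdot 2}{3 \cdot 2}\right) = \left(0 + 4\right) 33 \left(-6 + \frac{1}{3} \cdot \frac{1}{2} \left(5 + 4\right)\right) = 4 \cdot 33 \left(-6 + \frac{1}{3} \cdot \frac{1}{2} \cdot 9\right) = 132 \left(-6 + \frac{3}{2}\right) = 132 \left(- \frac{9}{2}\right) = -594$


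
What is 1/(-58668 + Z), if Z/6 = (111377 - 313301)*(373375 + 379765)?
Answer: -1/912462306828 ≈ -1.0959e-12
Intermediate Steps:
Z = -912462248160 (Z = 6*((111377 - 313301)*(373375 + 379765)) = 6*(-201924*753140) = 6*(-152077041360) = -912462248160)
1/(-58668 + Z) = 1/(-58668 - 912462248160) = 1/(-912462306828) = -1/912462306828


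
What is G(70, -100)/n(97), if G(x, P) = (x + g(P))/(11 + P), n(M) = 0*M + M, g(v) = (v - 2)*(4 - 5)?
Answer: -172/8633 ≈ -0.019924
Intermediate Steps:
g(v) = 2 - v (g(v) = (-2 + v)*(-1) = 2 - v)
n(M) = M (n(M) = 0 + M = M)
G(x, P) = (2 + x - P)/(11 + P) (G(x, P) = (x + (2 - P))/(11 + P) = (2 + x - P)/(11 + P))
G(70, -100)/n(97) = ((2 + 70 - 1*(-100))/(11 - 100))/97 = ((2 + 70 + 100)/(-89))*(1/97) = -1/89*172*(1/97) = -172/89*1/97 = -172/8633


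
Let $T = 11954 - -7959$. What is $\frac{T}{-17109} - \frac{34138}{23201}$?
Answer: $- \frac{1046068555}{396945909} \approx -2.6353$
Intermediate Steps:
$T = 19913$ ($T = 11954 + 7959 = 19913$)
$\frac{T}{-17109} - \frac{34138}{23201} = \frac{19913}{-17109} - \frac{34138}{23201} = 19913 \left(- \frac{1}{17109}\right) - \frac{34138}{23201} = - \frac{19913}{17109} - \frac{34138}{23201} = - \frac{1046068555}{396945909}$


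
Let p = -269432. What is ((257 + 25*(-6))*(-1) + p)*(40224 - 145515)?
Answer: 28380030849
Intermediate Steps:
((257 + 25*(-6))*(-1) + p)*(40224 - 145515) = ((257 + 25*(-6))*(-1) - 269432)*(40224 - 145515) = ((257 - 150)*(-1) - 269432)*(-105291) = (107*(-1) - 269432)*(-105291) = (-107 - 269432)*(-105291) = -269539*(-105291) = 28380030849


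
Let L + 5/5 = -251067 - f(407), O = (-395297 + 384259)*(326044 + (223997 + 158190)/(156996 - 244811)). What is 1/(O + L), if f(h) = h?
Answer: -6755/24311765861823 ≈ -2.7785e-10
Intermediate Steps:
O = -24310067148198/6755 (O = -11038*(326044 + 382187/(-87815)) = -11038*(326044 + 382187*(-1/87815)) = -11038*(326044 - 29399/6755) = -11038*2202397821/6755 = -24310067148198/6755 ≈ -3.5988e+9)
L = -251475 (L = -1 + (-251067 - 1*407) = -1 + (-251067 - 407) = -1 - 251474 = -251475)
1/(O + L) = 1/(-24310067148198/6755 - 251475) = 1/(-24311765861823/6755) = -6755/24311765861823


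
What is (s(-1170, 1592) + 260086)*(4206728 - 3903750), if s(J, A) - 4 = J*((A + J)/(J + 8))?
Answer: 45858495578480/581 ≈ 7.8930e+10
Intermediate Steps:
s(J, A) = 4 + J*(A + J)/(8 + J) (s(J, A) = 4 + J*((A + J)/(J + 8)) = 4 + J*((A + J)/(8 + J)) = 4 + J*(A + J)/(8 + J))
(s(-1170, 1592) + 260086)*(4206728 - 3903750) = ((32 + (-1170)**2 + 4*(-1170) + 1592*(-1170))/(8 - 1170) + 260086)*(4206728 - 3903750) = ((32 + 1368900 - 4680 - 1862640)/(-1162) + 260086)*302978 = (-1/1162*(-498388) + 260086)*302978 = (249194/581 + 260086)*302978 = (151359160/581)*302978 = 45858495578480/581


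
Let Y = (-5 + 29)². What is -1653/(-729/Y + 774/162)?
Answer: -952128/2023 ≈ -470.65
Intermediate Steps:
Y = 576 (Y = 24² = 576)
-1653/(-729/Y + 774/162) = -1653/(-729/576 + 774/162) = -1653/(-729*1/576 + 774*(1/162)) = -1653/(-81/64 + 43/9) = -1653/2023/576 = -1653*576/2023 = -952128/2023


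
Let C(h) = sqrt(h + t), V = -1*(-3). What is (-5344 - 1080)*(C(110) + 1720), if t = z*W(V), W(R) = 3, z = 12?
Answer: -11049280 - 6424*sqrt(146) ≈ -1.1127e+7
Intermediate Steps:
V = 3
t = 36 (t = 12*3 = 36)
C(h) = sqrt(36 + h) (C(h) = sqrt(h + 36) = sqrt(36 + h))
(-5344 - 1080)*(C(110) + 1720) = (-5344 - 1080)*(sqrt(36 + 110) + 1720) = -6424*(sqrt(146) + 1720) = -6424*(1720 + sqrt(146)) = -11049280 - 6424*sqrt(146)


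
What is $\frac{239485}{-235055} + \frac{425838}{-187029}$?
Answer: $- \frac{9659066077}{2930806773} \approx -3.2957$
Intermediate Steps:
$\frac{239485}{-235055} + \frac{425838}{-187029} = 239485 \left(- \frac{1}{235055}\right) + 425838 \left(- \frac{1}{187029}\right) = - \frac{47897}{47011} - \frac{141946}{62343} = - \frac{9659066077}{2930806773}$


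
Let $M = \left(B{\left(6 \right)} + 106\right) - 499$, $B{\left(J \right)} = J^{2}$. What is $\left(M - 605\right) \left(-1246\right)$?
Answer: $1198652$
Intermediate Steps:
$M = -357$ ($M = \left(6^{2} + 106\right) - 499 = \left(36 + 106\right) - 499 = 142 - 499 = -357$)
$\left(M - 605\right) \left(-1246\right) = \left(-357 - 605\right) \left(-1246\right) = \left(-962\right) \left(-1246\right) = 1198652$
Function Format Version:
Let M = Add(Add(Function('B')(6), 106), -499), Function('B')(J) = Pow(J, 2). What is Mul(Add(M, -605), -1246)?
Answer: 1198652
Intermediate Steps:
M = -357 (M = Add(Add(Pow(6, 2), 106), -499) = Add(Add(36, 106), -499) = Add(142, -499) = -357)
Mul(Add(M, -605), -1246) = Mul(Add(-357, -605), -1246) = Mul(-962, -1246) = 1198652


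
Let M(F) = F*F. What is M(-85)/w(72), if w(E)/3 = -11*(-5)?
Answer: 1445/33 ≈ 43.788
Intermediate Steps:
M(F) = F²
w(E) = 165 (w(E) = 3*(-11*(-5)) = 3*55 = 165)
M(-85)/w(72) = (-85)²/165 = 7225*(1/165) = 1445/33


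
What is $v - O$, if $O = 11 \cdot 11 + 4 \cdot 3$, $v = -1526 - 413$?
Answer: $-2072$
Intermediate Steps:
$v = -1939$
$O = 133$ ($O = 121 + 12 = 133$)
$v - O = -1939 - 133 = -2072$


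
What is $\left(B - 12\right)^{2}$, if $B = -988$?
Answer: $1000000$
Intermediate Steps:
$\left(B - 12\right)^{2} = \left(-988 - 12\right)^{2} = \left(-1000\right)^{2} = 1000000$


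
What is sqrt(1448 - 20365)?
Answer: I*sqrt(18917) ≈ 137.54*I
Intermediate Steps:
sqrt(1448 - 20365) = sqrt(-18917) = I*sqrt(18917)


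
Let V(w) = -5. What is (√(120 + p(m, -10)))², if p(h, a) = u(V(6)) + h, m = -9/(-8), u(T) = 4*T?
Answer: 809/8 ≈ 101.13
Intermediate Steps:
m = 9/8 (m = -9*(-⅛) = 9/8 ≈ 1.1250)
p(h, a) = -20 + h (p(h, a) = 4*(-5) + h = -20 + h)
(√(120 + p(m, -10)))² = (√(120 + (-20 + 9/8)))² = (√(120 - 151/8))² = (√(809/8))² = (√1618/4)² = 809/8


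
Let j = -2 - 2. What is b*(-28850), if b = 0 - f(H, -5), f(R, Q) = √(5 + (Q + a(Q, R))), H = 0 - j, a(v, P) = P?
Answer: 57700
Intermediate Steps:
j = -4
H = 4 (H = 0 - 1*(-4) = 0 + 4 = 4)
f(R, Q) = √(5 + Q + R) (f(R, Q) = √(5 + (Q + R)) = √(5 + Q + R))
b = -2 (b = 0 - √(5 - 5 + 4) = 0 - √4 = 0 - 1*2 = 0 - 2 = -2)
b*(-28850) = -2*(-28850) = 57700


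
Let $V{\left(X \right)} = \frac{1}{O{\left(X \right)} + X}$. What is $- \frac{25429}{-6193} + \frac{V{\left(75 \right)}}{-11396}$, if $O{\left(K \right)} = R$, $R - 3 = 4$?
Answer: $\frac{2160243845}{526107736} \approx 4.1061$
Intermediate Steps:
$R = 7$ ($R = 3 + 4 = 7$)
$O{\left(K \right)} = 7$
$V{\left(X \right)} = \frac{1}{7 + X}$
$- \frac{25429}{-6193} + \frac{V{\left(75 \right)}}{-11396} = - \frac{25429}{-6193} + \frac{1}{\left(7 + 75\right) \left(-11396\right)} = \left(-25429\right) \left(- \frac{1}{6193}\right) + \frac{1}{82} \left(- \frac{1}{11396}\right) = \frac{25429}{6193} + \frac{1}{82} \left(- \frac{1}{11396}\right) = \frac{25429}{6193} - \frac{1}{934472} = \frac{2160243845}{526107736}$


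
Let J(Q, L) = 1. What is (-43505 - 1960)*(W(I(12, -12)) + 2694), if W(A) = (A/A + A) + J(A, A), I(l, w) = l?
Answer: -123119220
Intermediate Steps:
W(A) = 2 + A (W(A) = (A/A + A) + 1 = (1 + A) + 1 = 2 + A)
(-43505 - 1960)*(W(I(12, -12)) + 2694) = (-43505 - 1960)*((2 + 12) + 2694) = -45465*(14 + 2694) = -45465*2708 = -123119220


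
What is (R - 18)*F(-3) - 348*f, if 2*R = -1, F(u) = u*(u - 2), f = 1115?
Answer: -776595/2 ≈ -3.8830e+5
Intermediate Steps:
F(u) = u*(-2 + u)
R = -1/2 (R = (1/2)*(-1) = -1/2 ≈ -0.50000)
(R - 18)*F(-3) - 348*f = (-1/2 - 18)*(-3*(-2 - 3)) - 348*1115 = -(-111)*(-5)/2 - 388020 = -37/2*15 - 388020 = -555/2 - 388020 = -776595/2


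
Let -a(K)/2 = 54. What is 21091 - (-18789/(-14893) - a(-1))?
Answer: 312481030/14893 ≈ 20982.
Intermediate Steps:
a(K) = -108 (a(K) = -2*54 = -108)
21091 - (-18789/(-14893) - a(-1)) = 21091 - (-18789/(-14893) - 1*(-108)) = 21091 - (-18789*(-1/14893) + 108) = 21091 - (18789/14893 + 108) = 21091 - 1*1627233/14893 = 21091 - 1627233/14893 = 312481030/14893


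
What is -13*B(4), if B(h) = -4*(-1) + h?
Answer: -104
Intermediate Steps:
B(h) = 4 + h
-13*B(4) = -13*(4 + 4) = -13*8 = -104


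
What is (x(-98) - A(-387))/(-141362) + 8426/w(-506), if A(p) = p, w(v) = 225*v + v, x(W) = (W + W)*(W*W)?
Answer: 187086130/14130763 ≈ 13.240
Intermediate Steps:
x(W) = 2*W³ (x(W) = (2*W)*W² = 2*W³)
w(v) = 226*v
(x(-98) - A(-387))/(-141362) + 8426/w(-506) = (2*(-98)³ - 1*(-387))/(-141362) + 8426/((226*(-506))) = (2*(-941192) + 387)*(-1/141362) + 8426/(-114356) = (-1882384 + 387)*(-1/141362) + 8426*(-1/114356) = -1881997*(-1/141362) - 383/5198 = 144769/10874 - 383/5198 = 187086130/14130763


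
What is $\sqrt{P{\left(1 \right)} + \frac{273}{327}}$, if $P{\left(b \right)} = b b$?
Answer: $\frac{10 \sqrt{218}}{109} \approx 1.3546$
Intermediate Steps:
$P{\left(b \right)} = b^{2}$
$\sqrt{P{\left(1 \right)} + \frac{273}{327}} = \sqrt{1^{2} + \frac{273}{327}} = \sqrt{1 + 273 \cdot \frac{1}{327}} = \sqrt{1 + \frac{91}{109}} = \sqrt{\frac{200}{109}} = \frac{10 \sqrt{218}}{109}$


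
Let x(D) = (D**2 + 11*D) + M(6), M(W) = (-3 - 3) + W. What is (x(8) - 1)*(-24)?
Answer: -3624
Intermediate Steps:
M(W) = -6 + W
x(D) = D**2 + 11*D (x(D) = (D**2 + 11*D) + (-6 + 6) = (D**2 + 11*D) + 0 = D**2 + 11*D)
(x(8) - 1)*(-24) = (8*(11 + 8) - 1)*(-24) = (8*19 - 1)*(-24) = (152 - 1)*(-24) = 151*(-24) = -3624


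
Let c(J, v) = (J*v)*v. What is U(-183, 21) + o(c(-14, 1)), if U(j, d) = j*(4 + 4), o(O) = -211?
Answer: -1675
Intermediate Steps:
c(J, v) = J*v²
U(j, d) = 8*j (U(j, d) = j*8 = 8*j)
U(-183, 21) + o(c(-14, 1)) = 8*(-183) - 211 = -1464 - 211 = -1675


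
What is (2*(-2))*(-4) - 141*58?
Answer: -8162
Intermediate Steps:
(2*(-2))*(-4) - 141*58 = -4*(-4) - 8178 = 16 - 8178 = -8162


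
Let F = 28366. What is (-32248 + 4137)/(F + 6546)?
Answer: -28111/34912 ≈ -0.80520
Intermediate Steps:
(-32248 + 4137)/(F + 6546) = (-32248 + 4137)/(28366 + 6546) = -28111/34912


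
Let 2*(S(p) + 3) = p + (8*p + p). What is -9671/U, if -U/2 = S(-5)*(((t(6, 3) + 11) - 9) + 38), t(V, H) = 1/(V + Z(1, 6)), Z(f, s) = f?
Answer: -9671/2248 ≈ -4.3020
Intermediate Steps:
t(V, H) = 1/(1 + V) (t(V, H) = 1/(V + 1) = 1/(1 + V))
S(p) = -3 + 5*p (S(p) = -3 + (p + (8*p + p))/2 = -3 + (p + 9*p)/2 = -3 + (10*p)/2 = -3 + 5*p)
U = 2248 (U = -2*(-3 + 5*(-5))*(((1/(1 + 6) + 11) - 9) + 38) = -2*(-3 - 25)*(((1/7 + 11) - 9) + 38) = -(-56)*(((⅐ + 11) - 9) + 38) = -(-56)*((78/7 - 9) + 38) = -(-56)*(15/7 + 38) = -(-56)*281/7 = -2*(-1124) = 2248)
-9671/U = -9671/2248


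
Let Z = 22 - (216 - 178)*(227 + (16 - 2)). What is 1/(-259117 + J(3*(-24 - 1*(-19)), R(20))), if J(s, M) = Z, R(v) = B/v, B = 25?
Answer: -1/268253 ≈ -3.7278e-6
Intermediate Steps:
R(v) = 25/v
Z = -9136 (Z = 22 - 38*(227 + 14) = 22 - 38*241 = 22 - 1*9158 = 22 - 9158 = -9136)
J(s, M) = -9136
1/(-259117 + J(3*(-24 - 1*(-19)), R(20))) = 1/(-259117 - 9136) = 1/(-268253) = -1/268253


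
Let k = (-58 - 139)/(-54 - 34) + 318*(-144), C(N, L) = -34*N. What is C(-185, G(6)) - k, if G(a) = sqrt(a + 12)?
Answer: 4583019/88 ≈ 52080.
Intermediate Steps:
G(a) = sqrt(12 + a)
k = -4029499/88 (k = -197/(-88) - 45792 = -197*(-1/88) - 45792 = 197/88 - 45792 = -4029499/88 ≈ -45790.)
C(-185, G(6)) - k = -34*(-185) - 1*(-4029499/88) = 6290 + 4029499/88 = 4583019/88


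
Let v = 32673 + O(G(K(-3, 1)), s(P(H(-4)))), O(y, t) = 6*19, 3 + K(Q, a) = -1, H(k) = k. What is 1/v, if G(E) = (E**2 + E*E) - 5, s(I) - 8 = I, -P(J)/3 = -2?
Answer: 1/32787 ≈ 3.0500e-5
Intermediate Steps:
K(Q, a) = -4 (K(Q, a) = -3 - 1 = -4)
P(J) = 6 (P(J) = -3*(-2) = 6)
s(I) = 8 + I
G(E) = -5 + 2*E**2 (G(E) = (E**2 + E**2) - 5 = 2*E**2 - 5 = -5 + 2*E**2)
O(y, t) = 114
v = 32787 (v = 32673 + 114 = 32787)
1/v = 1/32787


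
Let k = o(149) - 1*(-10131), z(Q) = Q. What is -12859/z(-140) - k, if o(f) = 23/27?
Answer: -5421601/540 ≈ -10040.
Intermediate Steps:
o(f) = 23/27 (o(f) = 23*(1/27) = 23/27)
k = 273560/27 (k = 23/27 - 1*(-10131) = 23/27 + 10131 = 273560/27 ≈ 10132.)
-12859/z(-140) - k = -12859/(-140) - 1*273560/27 = -12859*(-1/140) - 273560/27 = 1837/20 - 273560/27 = -5421601/540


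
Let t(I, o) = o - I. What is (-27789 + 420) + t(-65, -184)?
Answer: -27488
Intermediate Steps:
(-27789 + 420) + t(-65, -184) = (-27789 + 420) + (-184 - 1*(-65)) = -27369 + (-184 + 65) = -27369 - 119 = -27488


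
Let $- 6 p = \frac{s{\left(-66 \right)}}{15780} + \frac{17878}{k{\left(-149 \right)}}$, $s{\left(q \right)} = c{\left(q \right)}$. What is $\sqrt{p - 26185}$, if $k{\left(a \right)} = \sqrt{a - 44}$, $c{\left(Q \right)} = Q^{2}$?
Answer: $\frac{\sqrt{-60718630246629930 + 35799667908900 i \sqrt{193}}}{1522770} \approx 0.66272 + 161.82 i$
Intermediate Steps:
$s{\left(q \right)} = q^{2}$
$k{\left(a \right)} = \sqrt{-44 + a}$
$p = - \frac{121}{2630} + \frac{8939 i \sqrt{193}}{579}$ ($p = - \frac{\frac{\left(-66\right)^{2}}{15780} + \frac{17878}{\sqrt{-44 - 149}}}{6} = - \frac{4356 \cdot \frac{1}{15780} + \frac{17878}{\sqrt{-193}}}{6} = - \frac{\frac{363}{1315} + \frac{17878}{i \sqrt{193}}}{6} = - \frac{\frac{363}{1315} + 17878 \left(- \frac{i \sqrt{193}}{193}\right)}{6} = - \frac{\frac{363}{1315} - \frac{17878 i \sqrt{193}}{193}}{6} = - \frac{121}{2630} + \frac{8939 i \sqrt{193}}{579} \approx -0.046008 + 214.48 i$)
$\sqrt{p - 26185} = \sqrt{\left(- \frac{121}{2630} + \frac{8939 i \sqrt{193}}{579}\right) - 26185} = \sqrt{- \frac{68866671}{2630} + \frac{8939 i \sqrt{193}}{579}}$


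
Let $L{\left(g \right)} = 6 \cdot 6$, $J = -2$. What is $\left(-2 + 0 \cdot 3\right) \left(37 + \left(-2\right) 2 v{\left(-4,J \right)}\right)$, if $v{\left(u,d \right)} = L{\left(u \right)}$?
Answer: $214$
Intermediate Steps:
$L{\left(g \right)} = 36$
$v{\left(u,d \right)} = 36$
$\left(-2 + 0 \cdot 3\right) \left(37 + \left(-2\right) 2 v{\left(-4,J \right)}\right) = \left(-2 + 0 \cdot 3\right) \left(37 + \left(-2\right) 2 \cdot 36\right) = \left(-2 + 0\right) \left(37 - 144\right) = - 2 \left(37 - 144\right) = \left(-2\right) \left(-107\right) = 214$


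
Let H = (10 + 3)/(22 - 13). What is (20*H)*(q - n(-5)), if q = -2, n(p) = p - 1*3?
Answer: 520/3 ≈ 173.33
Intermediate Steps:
n(p) = -3 + p (n(p) = p - 3 = -3 + p)
H = 13/9 ≈ 1.4444
(20*H)*(q - n(-5)) = (20*(13/9))*(-2 - (-3 - 5)) = 260*(-2 - 1*(-8))/9 = 260*(-2 + 8)/9 = (260/9)*6 = 520/3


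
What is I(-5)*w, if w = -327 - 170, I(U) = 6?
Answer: -2982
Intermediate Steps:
w = -497
I(-5)*w = 6*(-497) = -2982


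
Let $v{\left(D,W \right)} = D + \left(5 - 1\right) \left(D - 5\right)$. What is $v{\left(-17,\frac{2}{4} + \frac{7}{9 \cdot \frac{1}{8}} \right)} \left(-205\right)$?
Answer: $21525$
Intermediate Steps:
$v{\left(D,W \right)} = -20 + 5 D$ ($v{\left(D,W \right)} = D + 4 \left(-5 + D\right) = D + \left(-20 + 4 D\right) = -20 + 5 D$)
$v{\left(-17,\frac{2}{4} + \frac{7}{9 \cdot \frac{1}{8}} \right)} \left(-205\right) = \left(-20 + 5 \left(-17\right)\right) \left(-205\right) = \left(-20 - 85\right) \left(-205\right) = \left(-105\right) \left(-205\right) = 21525$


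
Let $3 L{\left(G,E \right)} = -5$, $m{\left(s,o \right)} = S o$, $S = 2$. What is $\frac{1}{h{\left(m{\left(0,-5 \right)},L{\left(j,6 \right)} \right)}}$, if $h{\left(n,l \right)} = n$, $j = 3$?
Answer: $- \frac{1}{10} \approx -0.1$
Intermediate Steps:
$m{\left(s,o \right)} = 2 o$
$L{\left(G,E \right)} = - \frac{5}{3}$ ($L{\left(G,E \right)} = \frac{1}{3} \left(-5\right) = - \frac{5}{3}$)
$\frac{1}{h{\left(m{\left(0,-5 \right)},L{\left(j,6 \right)} \right)}} = \frac{1}{2 \left(-5\right)} = \frac{1}{-10} = - \frac{1}{10}$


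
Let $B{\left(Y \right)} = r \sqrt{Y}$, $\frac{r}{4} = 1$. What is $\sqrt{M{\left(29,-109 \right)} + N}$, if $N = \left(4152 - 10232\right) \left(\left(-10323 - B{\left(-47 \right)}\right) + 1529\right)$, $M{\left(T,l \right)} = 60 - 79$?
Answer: $\sqrt{53467501 + 24320 i \sqrt{47}} \approx 7312.2 + 11.4 i$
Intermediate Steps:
$r = 4$ ($r = 4 \cdot 1 = 4$)
$B{\left(Y \right)} = 4 \sqrt{Y}$
$M{\left(T,l \right)} = -19$
$N = 53467520 + 24320 i \sqrt{47}$ ($N = \left(4152 - 10232\right) \left(\left(-10323 - 4 \sqrt{-47}\right) + 1529\right) = - 6080 \left(\left(-10323 - 4 i \sqrt{47}\right) + 1529\right) = - 6080 \left(-8794 - 4 i \sqrt{47}\right) = 53467520 + 24320 i \sqrt{47} \approx 5.3468 \cdot 10^{7} + 1.6673 \cdot 10^{5} i$)
$\sqrt{M{\left(29,-109 \right)} + N} = \sqrt{-19 + \left(53467520 + 24320 i \sqrt{47}\right)} = \sqrt{53467501 + 24320 i \sqrt{47}}$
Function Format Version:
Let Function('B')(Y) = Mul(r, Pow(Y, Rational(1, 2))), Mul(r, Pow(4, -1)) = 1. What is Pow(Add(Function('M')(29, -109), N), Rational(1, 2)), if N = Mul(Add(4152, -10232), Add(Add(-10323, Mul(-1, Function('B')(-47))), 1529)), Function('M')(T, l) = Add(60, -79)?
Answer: Pow(Add(53467501, Mul(24320, I, Pow(47, Rational(1, 2)))), Rational(1, 2)) ≈ Add(7312.2, Mul(11.40, I))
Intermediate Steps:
r = 4 (r = Mul(4, 1) = 4)
Function('B')(Y) = Mul(4, Pow(Y, Rational(1, 2)))
Function('M')(T, l) = -19
N = Add(53467520, Mul(24320, I, Pow(47, Rational(1, 2)))) (N = Mul(Add(4152, -10232), Add(Add(-10323, Mul(-1, Mul(4, Pow(-47, Rational(1, 2))))), 1529)) = Mul(-6080, Add(Add(-10323, Mul(-1, Mul(4, Mul(I, Pow(47, Rational(1, 2)))))), 1529)) = Mul(-6080, Add(Add(-10323, Mul(-1, Mul(4, I, Pow(47, Rational(1, 2))))), 1529)) = Mul(-6080, Add(Add(-10323, Mul(-4, I, Pow(47, Rational(1, 2)))), 1529)) = Mul(-6080, Add(-8794, Mul(-4, I, Pow(47, Rational(1, 2))))) = Add(53467520, Mul(24320, I, Pow(47, Rational(1, 2)))) ≈ Add(5.3468e+7, Mul(1.6673e+5, I)))
Pow(Add(Function('M')(29, -109), N), Rational(1, 2)) = Pow(Add(-19, Add(53467520, Mul(24320, I, Pow(47, Rational(1, 2))))), Rational(1, 2)) = Pow(Add(53467501, Mul(24320, I, Pow(47, Rational(1, 2)))), Rational(1, 2))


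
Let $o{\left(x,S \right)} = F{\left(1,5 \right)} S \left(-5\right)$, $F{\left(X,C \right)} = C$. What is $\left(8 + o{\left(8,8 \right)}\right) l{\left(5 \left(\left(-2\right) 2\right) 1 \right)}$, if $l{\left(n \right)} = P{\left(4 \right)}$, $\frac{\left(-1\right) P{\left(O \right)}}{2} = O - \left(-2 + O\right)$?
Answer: $768$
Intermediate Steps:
$o{\left(x,S \right)} = - 25 S$ ($o{\left(x,S \right)} = 5 S \left(-5\right) = - 25 S$)
$P{\left(O \right)} = -4$ ($P{\left(O \right)} = - 2 \left(O - \left(-2 + O\right)\right) = \left(-2\right) 2 = -4$)
$l{\left(n \right)} = -4$
$\left(8 + o{\left(8,8 \right)}\right) l{\left(5 \left(\left(-2\right) 2\right) 1 \right)} = \left(8 - 200\right) \left(-4\right) = \left(-192\right) \left(-4\right) = 768$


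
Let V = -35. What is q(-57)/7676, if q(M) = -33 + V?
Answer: -17/1919 ≈ -0.0088588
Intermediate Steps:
q(M) = -68 (q(M) = -33 - 35 = -68)
q(-57)/7676 = -68/7676 = -68*1/7676 = -17/1919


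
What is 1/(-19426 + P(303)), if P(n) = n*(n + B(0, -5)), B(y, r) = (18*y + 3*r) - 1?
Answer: 1/67535 ≈ 1.4807e-5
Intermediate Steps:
B(y, r) = -1 + 3*r + 18*y (B(y, r) = (3*r + 18*y) - 1 = -1 + 3*r + 18*y)
P(n) = n*(-16 + n) (P(n) = n*(n + (-1 + 3*(-5) + 18*0)) = n*(n + (-1 - 15 + 0)) = n*(n - 16) = n*(-16 + n))
1/(-19426 + P(303)) = 1/(-19426 + 303*(-16 + 303)) = 1/(-19426 + 303*287) = 1/(-19426 + 86961) = 1/67535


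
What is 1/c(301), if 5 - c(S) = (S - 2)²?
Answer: -1/89396 ≈ -1.1186e-5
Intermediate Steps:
c(S) = 5 - (-2 + S)² (c(S) = 5 - (S - 2)² = 5 - (-2 + S)²)
1/c(301) = 1/(5 - (-2 + 301)²) = 1/(5 - 1*299²) = 1/(5 - 1*89401) = 1/(5 - 89401) = 1/(-89396) = -1/89396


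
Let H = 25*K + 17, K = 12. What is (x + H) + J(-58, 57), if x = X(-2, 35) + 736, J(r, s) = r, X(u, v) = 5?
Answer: 1000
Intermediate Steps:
x = 741 (x = 5 + 736 = 741)
H = 317 (H = 25*12 + 17 = 300 + 17 = 317)
(x + H) + J(-58, 57) = (741 + 317) - 58 = 1058 - 58 = 1000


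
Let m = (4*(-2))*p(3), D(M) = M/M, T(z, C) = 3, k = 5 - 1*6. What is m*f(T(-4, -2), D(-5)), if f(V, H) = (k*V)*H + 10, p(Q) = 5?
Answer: -280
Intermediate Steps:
k = -1 (k = 5 - 6 = -1)
D(M) = 1
m = -40 (m = (4*(-2))*5 = -8*5 = -40)
f(V, H) = 10 - H*V (f(V, H) = (-V)*H + 10 = -H*V + 10 = 10 - H*V)
m*f(T(-4, -2), D(-5)) = -40*(10 - 1*1*3) = -40*(10 - 3) = -40*7 = -280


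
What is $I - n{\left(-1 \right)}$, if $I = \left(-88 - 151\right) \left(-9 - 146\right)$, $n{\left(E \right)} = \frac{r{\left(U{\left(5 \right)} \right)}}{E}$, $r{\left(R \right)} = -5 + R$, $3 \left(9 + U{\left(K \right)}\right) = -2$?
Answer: $\frac{111091}{3} \approx 37030.0$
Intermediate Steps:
$U{\left(K \right)} = - \frac{29}{3}$ ($U{\left(K \right)} = -9 + \frac{1}{3} \left(-2\right) = -9 - \frac{2}{3} = - \frac{29}{3}$)
$n{\left(E \right)} = - \frac{44}{3 E}$ ($n{\left(E \right)} = \frac{-5 - \frac{29}{3}}{E} = - \frac{44}{3 E}$)
$I = 37045$ ($I = \left(-239\right) \left(-155\right) = 37045$)
$I - n{\left(-1 \right)} = 37045 - - \frac{44}{3 \left(-1\right)} = 37045 - \left(- \frac{44}{3}\right) \left(-1\right) = 37045 - \frac{44}{3} = \frac{111091}{3}$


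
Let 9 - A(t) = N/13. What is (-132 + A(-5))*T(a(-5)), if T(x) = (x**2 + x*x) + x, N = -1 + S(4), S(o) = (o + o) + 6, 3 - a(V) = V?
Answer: -16864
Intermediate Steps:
a(V) = 3 - V
S(o) = 6 + 2*o (S(o) = 2*o + 6 = 6 + 2*o)
N = 13 (N = -1 + (6 + 2*4) = -1 + (6 + 8) = -1 + 14 = 13)
T(x) = x + 2*x**2 (T(x) = (x**2 + x**2) + x = 2*x**2 + x = x + 2*x**2)
A(t) = 8 (A(t) = 9 - 13/13 = 9 - 1*1 = 9 - 1 = 8)
(-132 + A(-5))*T(a(-5)) = (-132 + 8)*((3 - 1*(-5))*(1 + 2*(3 - 1*(-5)))) = -124*(3 + 5)*(1 + 2*(3 + 5)) = -992*(1 + 2*8) = -992*(1 + 16) = -992*17 = -124*136 = -16864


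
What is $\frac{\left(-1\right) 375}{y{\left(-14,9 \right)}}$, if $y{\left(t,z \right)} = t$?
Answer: $\frac{375}{14} \approx 26.786$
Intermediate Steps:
$\frac{\left(-1\right) 375}{y{\left(-14,9 \right)}} = \frac{\left(-1\right) 375}{-14} = \left(-375\right) \left(- \frac{1}{14}\right) = \frac{375}{14}$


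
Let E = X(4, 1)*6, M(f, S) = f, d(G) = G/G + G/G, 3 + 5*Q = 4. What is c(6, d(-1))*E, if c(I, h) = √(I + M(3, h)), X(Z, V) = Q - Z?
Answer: -342/5 ≈ -68.400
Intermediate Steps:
Q = ⅕ (Q = -⅗ + (⅕)*4 = -⅗ + ⅘ = ⅕ ≈ 0.20000)
d(G) = 2 (d(G) = 1 + 1 = 2)
X(Z, V) = ⅕ - Z
c(I, h) = √(3 + I) (c(I, h) = √(I + 3) = √(3 + I))
E = -114/5 (E = (⅕ - 1*4)*6 = (⅕ - 4)*6 = -19/5*6 = -114/5 ≈ -22.800)
c(6, d(-1))*E = √(3 + 6)*(-114/5) = √9*(-114/5) = 3*(-114/5) = -342/5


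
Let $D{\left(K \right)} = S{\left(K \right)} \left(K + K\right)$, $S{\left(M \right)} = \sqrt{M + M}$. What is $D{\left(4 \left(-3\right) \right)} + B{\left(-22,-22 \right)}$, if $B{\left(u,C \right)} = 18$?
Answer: $18 - 48 i \sqrt{6} \approx 18.0 - 117.58 i$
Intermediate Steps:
$S{\left(M \right)} = \sqrt{2} \sqrt{M}$ ($S{\left(M \right)} = \sqrt{2 M} = \sqrt{2} \sqrt{M}$)
$D{\left(K \right)} = 2 \sqrt{2} K^{\frac{3}{2}}$ ($D{\left(K \right)} = \sqrt{2} \sqrt{K} \left(K + K\right) = \sqrt{2} \sqrt{K} 2 K = 2 \sqrt{2} K^{\frac{3}{2}}$)
$D{\left(4 \left(-3\right) \right)} + B{\left(-22,-22 \right)} = 2 \sqrt{2} \left(4 \left(-3\right)\right)^{\frac{3}{2}} + 18 = 2 \sqrt{2} \left(-12\right)^{\frac{3}{2}} + 18 = 2 \sqrt{2} \left(- 24 i \sqrt{3}\right) + 18 = - 48 i \sqrt{6} + 18 = 18 - 48 i \sqrt{6}$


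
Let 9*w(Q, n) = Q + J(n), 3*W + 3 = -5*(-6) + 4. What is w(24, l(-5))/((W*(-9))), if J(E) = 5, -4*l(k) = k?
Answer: -29/837 ≈ -0.034648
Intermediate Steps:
W = 31/3 (W = -1 + (-5*(-6) + 4)/3 = -1 + (30 + 4)/3 = -1 + (1/3)*34 = -1 + 34/3 = 31/3 ≈ 10.333)
l(k) = -k/4
w(Q, n) = 5/9 + Q/9 (w(Q, n) = (Q + 5)/9 = (5 + Q)/9 = 5/9 + Q/9)
w(24, l(-5))/((W*(-9))) = (5/9 + (1/9)*24)/(((31/3)*(-9))) = (5/9 + 8/3)/(-93) = (29/9)*(-1/93) = -29/837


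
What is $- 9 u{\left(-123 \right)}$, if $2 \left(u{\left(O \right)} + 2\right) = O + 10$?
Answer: $\frac{1053}{2} \approx 526.5$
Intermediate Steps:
$u{\left(O \right)} = 3 + \frac{O}{2}$ ($u{\left(O \right)} = -2 + \frac{O + 10}{2} = -2 + \frac{10 + O}{2} = -2 + \left(5 + \frac{O}{2}\right) = 3 + \frac{O}{2}$)
$- 9 u{\left(-123 \right)} = - 9 \left(3 + \frac{1}{2} \left(-123\right)\right) = - 9 \left(3 - \frac{123}{2}\right) = \left(-9\right) \left(- \frac{117}{2}\right) = \frac{1053}{2}$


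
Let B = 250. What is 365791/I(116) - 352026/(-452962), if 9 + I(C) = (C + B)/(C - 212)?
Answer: -1325479300871/46428605 ≈ -28549.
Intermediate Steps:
I(C) = -9 + (250 + C)/(-212 + C) (I(C) = -9 + (C + 250)/(C - 212) = -9 + (250 + C)/(-212 + C))
365791/I(116) - 352026/(-452962) = 365791/((2*(1079 - 4*116)/(-212 + 116))) - 352026/(-452962) = 365791/((2*(1079 - 464)/(-96))) - 352026*(-1/452962) = 365791/((2*(-1/96)*615)) + 176013/226481 = 365791/(-205/16) + 176013/226481 = 365791*(-16/205) + 176013/226481 = -5852656/205 + 176013/226481 = -1325479300871/46428605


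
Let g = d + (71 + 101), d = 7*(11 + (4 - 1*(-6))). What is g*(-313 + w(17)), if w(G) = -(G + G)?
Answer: -110693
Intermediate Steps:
d = 147 (d = 7*(11 + (4 + 6)) = 7*(11 + 10) = 7*21 = 147)
w(G) = -2*G
g = 319 (g = 147 + (71 + 101) = 147 + 172 = 319)
g*(-313 + w(17)) = 319*(-313 - 2*17) = 319*(-313 - 34) = 319*(-347) = -110693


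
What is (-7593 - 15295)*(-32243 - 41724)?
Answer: 1692956696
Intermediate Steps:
(-7593 - 15295)*(-32243 - 41724) = -22888*(-73967) = 1692956696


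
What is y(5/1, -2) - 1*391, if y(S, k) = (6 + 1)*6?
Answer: -349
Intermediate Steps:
y(S, k) = 42 (y(S, k) = 7*6 = 42)
y(5/1, -2) - 1*391 = 42 - 1*391 = 42 - 391 = -349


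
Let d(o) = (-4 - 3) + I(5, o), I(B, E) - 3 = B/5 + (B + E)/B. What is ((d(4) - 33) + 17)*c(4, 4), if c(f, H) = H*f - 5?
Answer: -946/5 ≈ -189.20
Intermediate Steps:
c(f, H) = -5 + H*f
I(B, E) = 3 + B/5 + (B + E)/B (I(B, E) = 3 + (B/5 + (B + E)/B) = 3 + B/5 + (B + E)/B)
d(o) = -2 + o/5 (d(o) = (-4 - 3) + (4 + (⅕)*5 + o/5) = -7 + (4 + 1 + o*(⅕)) = -7 + (4 + 1 + o/5) = -7 + (5 + o/5) = -2 + o/5)
((d(4) - 33) + 17)*c(4, 4) = (((-2 + (⅕)*4) - 33) + 17)*(-5 + 4*4) = (((-2 + ⅘) - 33) + 17)*(-5 + 16) = ((-6/5 - 33) + 17)*11 = (-171/5 + 17)*11 = -86/5*11 = -946/5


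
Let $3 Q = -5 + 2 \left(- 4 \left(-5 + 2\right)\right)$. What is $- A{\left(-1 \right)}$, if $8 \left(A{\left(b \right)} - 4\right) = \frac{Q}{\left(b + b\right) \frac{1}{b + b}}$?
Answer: $- \frac{115}{24} \approx -4.7917$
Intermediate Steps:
$Q = \frac{19}{3}$ ($Q = \frac{-5 + 2 \left(- 4 \left(-5 + 2\right)\right)}{3} = \frac{-5 + 2 \left(\left(-4\right) \left(-3\right)\right)}{3} = \frac{-5 + 2 \cdot 12}{3} = \frac{-5 + 24}{3} = \frac{1}{3} \cdot 19 = \frac{19}{3} \approx 6.3333$)
$A{\left(b \right)} = \frac{115}{24}$ ($A{\left(b \right)} = 4 + \frac{\frac{19}{3} \frac{1}{\left(b + b\right) \frac{1}{b + b}}}{8} = 4 + \frac{\frac{19}{3} \frac{1}{2 b \frac{1}{2 b}}}{8} = 4 + \frac{\frac{19}{3} \cdot 1^{-1}}{8} = 4 + \frac{\frac{19}{3} \cdot 1}{8} = 4 + \frac{1}{8} \cdot \frac{19}{3} = 4 + \frac{19}{24} = \frac{115}{24}$)
$- A{\left(-1 \right)} = \left(-1\right) \frac{115}{24} = - \frac{115}{24}$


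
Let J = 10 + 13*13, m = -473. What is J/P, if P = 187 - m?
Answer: 179/660 ≈ 0.27121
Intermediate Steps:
J = 179 (J = 10 + 169 = 179)
P = 660 (P = 187 - 1*(-473) = 187 + 473 = 660)
J/P = 179/660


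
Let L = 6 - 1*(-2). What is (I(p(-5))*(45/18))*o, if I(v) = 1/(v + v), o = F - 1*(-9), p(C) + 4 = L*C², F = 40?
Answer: 5/16 ≈ 0.31250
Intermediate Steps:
L = 8 (L = 6 + 2 = 8)
p(C) = -4 + 8*C²
o = 49 (o = 40 - 1*(-9) = 40 + 9 = 49)
I(v) = 1/(2*v)
(I(p(-5))*(45/18))*o = ((1/(2*(-4 + 8*(-5)²)))*(45/18))*49 = ((1/(2*(-4 + 8*25)))*(45*(1/18)))*49 = ((1/(2*(-4 + 200)))*(5/2))*49 = (((½)/196)*(5/2))*49 = (((½)*(1/196))*(5/2))*49 = ((1/392)*(5/2))*49 = (5/784)*49 = 5/16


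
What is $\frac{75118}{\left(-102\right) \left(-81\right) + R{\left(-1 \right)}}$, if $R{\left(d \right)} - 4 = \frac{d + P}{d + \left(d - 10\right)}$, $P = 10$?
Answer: $\frac{300472}{33061} \approx 9.0884$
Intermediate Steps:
$R{\left(d \right)} = 4 + \frac{10 + d}{-10 + 2 d}$ ($R{\left(d \right)} = 4 + \frac{d + 10}{d + \left(d - 10\right)} = 4 + \frac{10 + d}{d + \left(-10 + d\right)} = 4 + \frac{10 + d}{-10 + 2 d}$)
$\frac{75118}{\left(-102\right) \left(-81\right) + R{\left(-1 \right)}} = \frac{75118}{\left(-102\right) \left(-81\right) + \frac{3 \left(-10 + 3 \left(-1\right)\right)}{2 \left(-5 - 1\right)}} = \frac{75118}{8262 + \frac{3 \left(-10 - 3\right)}{2 \left(-6\right)}} = \frac{75118}{8262 + \frac{3}{2} \left(- \frac{1}{6}\right) \left(-13\right)} = \frac{75118}{8262 + \frac{13}{4}} = \frac{75118}{\frac{33061}{4}} = 75118 \cdot \frac{4}{33061} = \frac{300472}{33061}$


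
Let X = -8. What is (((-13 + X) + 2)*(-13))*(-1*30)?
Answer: -7410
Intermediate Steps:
(((-13 + X) + 2)*(-13))*(-1*30) = (((-13 - 8) + 2)*(-13))*(-1*30) = ((-21 + 2)*(-13))*(-30) = -19*(-13)*(-30) = 247*(-30) = -7410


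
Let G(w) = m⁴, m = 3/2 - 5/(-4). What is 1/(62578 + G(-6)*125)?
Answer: 256/17850093 ≈ 1.4342e-5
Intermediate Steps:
m = 11/4 (m = 3*(½) - 5*(-¼) = 3/2 + 5/4 = 11/4 ≈ 2.7500)
G(w) = 14641/256 (G(w) = (11/4)⁴ = 14641/256)
1/(62578 + G(-6)*125) = 1/(62578 + (14641/256)*125) = 1/(62578 + 1830125/256) = 1/(17850093/256) = 256/17850093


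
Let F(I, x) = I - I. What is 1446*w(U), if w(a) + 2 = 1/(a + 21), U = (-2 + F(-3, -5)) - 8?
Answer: -30366/11 ≈ -2760.5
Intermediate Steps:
F(I, x) = 0
U = -10 (U = (-2 + 0) - 8 = -2 - 8 = -10)
w(a) = -2 + 1/(21 + a) (w(a) = -2 + 1/(a + 21) = -2 + 1/(21 + a))
1446*w(U) = 1446*((-41 - 2*(-10))/(21 - 10)) = 1446*((-41 + 20)/11) = 1446*((1/11)*(-21)) = 1446*(-21/11) = -30366/11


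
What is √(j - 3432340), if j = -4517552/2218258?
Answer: 2*I*√153228131148099/13363 ≈ 1852.7*I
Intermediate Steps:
j = -2258776/1109129 (j = -4517552*1/2218258 = -2258776/1109129 ≈ -2.0365)
√(j - 3432340) = √(-2258776/1109129 - 3432340) = √(-3806910090636/1109129) = 2*I*√153228131148099/13363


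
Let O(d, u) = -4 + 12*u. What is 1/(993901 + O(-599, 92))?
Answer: 1/995001 ≈ 1.0050e-6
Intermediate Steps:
1/(993901 + O(-599, 92)) = 1/(993901 + (-4 + 12*92)) = 1/(993901 + (-4 + 1104)) = 1/(993901 + 1100) = 1/995001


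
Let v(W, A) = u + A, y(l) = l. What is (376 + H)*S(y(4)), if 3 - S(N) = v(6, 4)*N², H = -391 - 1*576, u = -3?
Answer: 7683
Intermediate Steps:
v(W, A) = -3 + A
H = -967 (H = -391 - 576 = -967)
S(N) = 3 - N² (S(N) = 3 - (-3 + 4)*N² = 3 - N²)
(376 + H)*S(y(4)) = (376 - 967)*(3 - 1*4²) = -591*(3 - 1*16) = -591*(3 - 16) = -591*(-13) = 7683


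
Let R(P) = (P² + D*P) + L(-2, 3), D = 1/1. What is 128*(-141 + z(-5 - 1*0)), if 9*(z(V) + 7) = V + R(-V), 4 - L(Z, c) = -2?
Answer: -166528/9 ≈ -18503.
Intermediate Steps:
L(Z, c) = 6 (L(Z, c) = 4 - 1*(-2) = 4 + 2 = 6)
D = 1
R(P) = 6 + P + P² (R(P) = (P² + 1*P) + 6 = (P² + P) + 6 = (P + P²) + 6 = 6 + P + P²)
z(V) = -19/3 + V²/9 (z(V) = -7 + (V + (6 - V + (-V)²))/9 = -7 + (V + (6 - V + V²))/9 = -7 + (V + (6 + V² - V))/9 = -7 + (6 + V²)/9 = -7 + (⅔ + V²/9) = -19/3 + V²/9)
128*(-141 + z(-5 - 1*0)) = 128*(-141 + (-19/3 + (-5 - 1*0)²/9)) = 128*(-141 + (-19/3 + (-5 + 0)²/9)) = 128*(-141 + (-19/3 + (⅑)*(-5)²)) = 128*(-141 + (-19/3 + (⅑)*25)) = 128*(-141 + (-19/3 + 25/9)) = 128*(-141 - 32/9) = 128*(-1301/9) = -166528/9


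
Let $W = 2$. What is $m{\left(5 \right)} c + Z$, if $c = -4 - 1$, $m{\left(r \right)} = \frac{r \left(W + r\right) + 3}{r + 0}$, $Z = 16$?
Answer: $-22$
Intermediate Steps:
$m{\left(r \right)} = \frac{3 + r \left(2 + r\right)}{r}$ ($m{\left(r \right)} = \frac{r \left(2 + r\right) + 3}{r + 0} = \frac{3 + r \left(2 + r\right)}{r}$)
$c = -5$ ($c = -4 - 1 = -5$)
$m{\left(5 \right)} c + Z = \left(2 + 5 + \frac{3}{5}\right) \left(-5\right) + 16 = \frac{38}{5} \left(-5\right) + 16 = -38 + 16 = -22$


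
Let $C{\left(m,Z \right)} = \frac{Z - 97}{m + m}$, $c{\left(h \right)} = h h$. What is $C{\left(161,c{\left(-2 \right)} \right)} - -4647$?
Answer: $\frac{1496241}{322} \approx 4646.7$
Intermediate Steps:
$c{\left(h \right)} = h^{2}$
$C{\left(m,Z \right)} = \frac{-97 + Z}{2 m}$
$C{\left(161,c{\left(-2 \right)} \right)} - -4647 = \frac{-97 + \left(-2\right)^{2}}{2 \cdot 161} - -4647 = \frac{1}{2} \cdot \frac{1}{161} \left(-97 + 4\right) + 4647 = \frac{1}{2} \cdot \frac{1}{161} \left(-93\right) + 4647 = - \frac{93}{322} + 4647 = \frac{1496241}{322}$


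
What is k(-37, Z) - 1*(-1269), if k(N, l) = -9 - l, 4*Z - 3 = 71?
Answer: 2483/2 ≈ 1241.5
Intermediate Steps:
Z = 37/2 (Z = ¾ + (¼)*71 = ¾ + 71/4 = 37/2 ≈ 18.500)
k(-37, Z) - 1*(-1269) = (-9 - 1*37/2) - 1*(-1269) = (-9 - 37/2) + 1269 = -55/2 + 1269 = 2483/2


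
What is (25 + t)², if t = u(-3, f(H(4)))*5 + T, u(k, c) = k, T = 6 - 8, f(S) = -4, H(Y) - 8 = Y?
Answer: 64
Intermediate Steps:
H(Y) = 8 + Y
T = -2
t = -17 (t = -3*5 - 2 = -15 - 2 = -17)
(25 + t)² = (25 - 17)² = 8² = 64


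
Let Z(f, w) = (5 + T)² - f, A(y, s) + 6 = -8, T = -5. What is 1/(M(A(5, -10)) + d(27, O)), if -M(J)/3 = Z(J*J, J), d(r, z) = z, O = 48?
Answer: 1/636 ≈ 0.0015723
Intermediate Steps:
A(y, s) = -14 (A(y, s) = -6 - 8 = -14)
Z(f, w) = -f (Z(f, w) = (5 - 5)² - f = 0² - f = 0 - f = -f)
M(J) = 3*J² (M(J) = -(-3)*J*J = -(-3)*J² = 3*J²)
1/(M(A(5, -10)) + d(27, O)) = 1/(3*(-14)² + 48) = 1/(3*196 + 48) = 1/(588 + 48) = 1/636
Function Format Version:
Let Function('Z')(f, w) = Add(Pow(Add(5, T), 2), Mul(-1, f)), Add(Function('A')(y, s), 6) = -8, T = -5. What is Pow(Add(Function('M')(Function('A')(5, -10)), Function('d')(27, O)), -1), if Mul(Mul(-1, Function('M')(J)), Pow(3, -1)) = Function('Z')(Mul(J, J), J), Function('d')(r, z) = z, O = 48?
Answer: Rational(1, 636) ≈ 0.0015723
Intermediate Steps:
Function('A')(y, s) = -14 (Function('A')(y, s) = Add(-6, -8) = -14)
Function('Z')(f, w) = Mul(-1, f) (Function('Z')(f, w) = Add(Pow(Add(5, -5), 2), Mul(-1, f)) = Add(Pow(0, 2), Mul(-1, f)) = Add(0, Mul(-1, f)) = Mul(-1, f))
Function('M')(J) = Mul(3, Pow(J, 2)) (Function('M')(J) = Mul(-3, Mul(-1, Mul(J, J))) = Mul(-3, Mul(-1, Pow(J, 2))) = Mul(3, Pow(J, 2)))
Pow(Add(Function('M')(Function('A')(5, -10)), Function('d')(27, O)), -1) = Pow(Add(Mul(3, Pow(-14, 2)), 48), -1) = Pow(Add(Mul(3, 196), 48), -1) = Pow(Add(588, 48), -1) = Pow(636, -1) = Rational(1, 636)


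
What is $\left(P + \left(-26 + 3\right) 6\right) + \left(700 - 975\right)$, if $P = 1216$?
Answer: $803$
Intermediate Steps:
$\left(P + \left(-26 + 3\right) 6\right) + \left(700 - 975\right) = \left(1216 + \left(-26 + 3\right) 6\right) + \left(700 - 975\right) = \left(1216 - 138\right) + \left(700 - 975\right) = \left(1216 - 138\right) - 275 = 1078 - 275 = 803$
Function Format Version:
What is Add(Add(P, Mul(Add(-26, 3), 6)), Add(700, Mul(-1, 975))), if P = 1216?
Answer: 803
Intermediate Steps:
Add(Add(P, Mul(Add(-26, 3), 6)), Add(700, Mul(-1, 975))) = Add(Add(1216, Mul(Add(-26, 3), 6)), Add(700, Mul(-1, 975))) = Add(Add(1216, Mul(-23, 6)), Add(700, -975)) = Add(Add(1216, -138), -275) = Add(1078, -275) = 803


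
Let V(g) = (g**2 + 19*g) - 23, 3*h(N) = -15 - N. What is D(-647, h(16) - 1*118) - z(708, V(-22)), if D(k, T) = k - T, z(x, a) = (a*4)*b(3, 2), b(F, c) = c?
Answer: -2588/3 ≈ -862.67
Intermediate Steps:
h(N) = -5 - N/3 (h(N) = (-15 - N)/3 = -5 - N/3)
V(g) = -23 + g**2 + 19*g
z(x, a) = 8*a (z(x, a) = (a*4)*2 = (4*a)*2 = 8*a)
D(-647, h(16) - 1*118) - z(708, V(-22)) = (-647 - ((-5 - 1/3*16) - 1*118)) - 8*(-23 + (-22)**2 + 19*(-22)) = (-647 - ((-5 - 16/3) - 118)) - 8*(-23 + 484 - 418) = (-647 - (-31/3 - 118)) - 8*43 = (-647 - 1*(-385/3)) - 1*344 = (-647 + 385/3) - 344 = -1556/3 - 344 = -2588/3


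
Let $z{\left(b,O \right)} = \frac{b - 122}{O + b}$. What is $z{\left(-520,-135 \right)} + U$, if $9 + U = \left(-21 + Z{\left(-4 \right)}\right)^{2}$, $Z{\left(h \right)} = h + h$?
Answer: $\frac{545602}{655} \approx 832.98$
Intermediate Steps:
$z{\left(b,O \right)} = \frac{-122 + b}{O + b}$
$Z{\left(h \right)} = 2 h$
$U = 832$ ($U = -9 + \left(-21 + 2 \left(-4\right)\right)^{2} = -9 + \left(-21 - 8\right)^{2} = -9 + \left(-29\right)^{2} = -9 + 841 = 832$)
$z{\left(-520,-135 \right)} + U = \frac{-122 - 520}{-135 - 520} + 832 = \frac{1}{-655} \left(-642\right) + 832 = \left(- \frac{1}{655}\right) \left(-642\right) + 832 = \frac{642}{655} + 832 = \frac{545602}{655}$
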